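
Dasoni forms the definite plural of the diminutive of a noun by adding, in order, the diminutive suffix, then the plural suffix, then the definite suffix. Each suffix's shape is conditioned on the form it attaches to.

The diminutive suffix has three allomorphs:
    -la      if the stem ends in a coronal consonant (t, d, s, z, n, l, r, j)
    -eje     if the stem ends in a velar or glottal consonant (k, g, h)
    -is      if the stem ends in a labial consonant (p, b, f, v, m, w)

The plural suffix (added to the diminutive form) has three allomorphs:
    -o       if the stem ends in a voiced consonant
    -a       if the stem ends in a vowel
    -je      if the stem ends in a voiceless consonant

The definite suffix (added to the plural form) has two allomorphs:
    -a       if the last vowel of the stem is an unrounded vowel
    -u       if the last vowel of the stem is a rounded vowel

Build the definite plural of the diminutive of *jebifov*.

The final consonant of *jebifov* is /v/, which is labial, so the diminutive suffix is -is, giving *jebifovis*.
The diminutive form *jebifovis* — final sound /s/ (a voiceless consonant) → -je → *jebifovisje*.
Since the last vowel of the plural form *jebifovisje* is /e/ (an unrounded vowel), it takes -a, giving *jebifovisjea*.

jebifovisjea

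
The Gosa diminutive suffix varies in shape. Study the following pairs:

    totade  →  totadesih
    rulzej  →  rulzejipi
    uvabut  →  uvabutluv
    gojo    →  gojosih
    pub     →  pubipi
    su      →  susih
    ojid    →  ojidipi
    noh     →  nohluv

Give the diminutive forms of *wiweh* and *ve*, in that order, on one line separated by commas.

The alternation tracks the final sound of the stem — -luv when the stem ends in a voiceless consonant (*uvabut*, *noh*); -ipi when the stem ends in a voiced consonant (*rulzej*, *pub*, *ojid*); -sih when the stem ends in a vowel (*totade*, *gojo*, *su*).
*wiweh* — final sound /h/ (a voiceless consonant) → -luv → *wiwehluv*.
The final sound of *ve* is /e/, which is a vowel, so the suffix is -sih, giving *vesih*.

wiwehluv, vesih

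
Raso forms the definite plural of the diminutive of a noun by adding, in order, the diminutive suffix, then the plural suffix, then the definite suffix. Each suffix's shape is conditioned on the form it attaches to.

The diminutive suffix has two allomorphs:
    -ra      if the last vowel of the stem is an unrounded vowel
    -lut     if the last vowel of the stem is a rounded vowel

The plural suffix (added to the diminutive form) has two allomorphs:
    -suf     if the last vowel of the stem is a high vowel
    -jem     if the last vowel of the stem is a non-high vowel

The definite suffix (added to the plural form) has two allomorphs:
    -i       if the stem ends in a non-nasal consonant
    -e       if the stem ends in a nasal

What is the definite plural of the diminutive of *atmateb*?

atmatebrajeme

The last vowel of *atmateb* is /e/, which is an unrounded vowel, so the diminutive suffix is -ra, giving *atmatebra*.
The diminutive form *atmatebra* — last vowel /a/ (a non-high vowel) → -jem → *atmatebrajem*.
Since the final consonant of the plural form *atmatebrajem* is /m/ (a nasal), it takes -e, giving *atmatebrajeme*.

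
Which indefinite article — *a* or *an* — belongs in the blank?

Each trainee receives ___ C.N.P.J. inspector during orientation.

The indefinite article is chosen by the initial *sound* of the following word, not its spelling.
The initialism *C.N.P.J.* is read letter by letter; the first letter, C, is pronounced /siː/, which begins with a consonant sound.
So the article is *a*: Each trainee receives a C.N.P.J. inspector during orientation.

a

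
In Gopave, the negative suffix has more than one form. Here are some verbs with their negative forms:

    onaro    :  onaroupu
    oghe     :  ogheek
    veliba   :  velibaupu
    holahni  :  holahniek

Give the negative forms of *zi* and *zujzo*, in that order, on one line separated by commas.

The suffix is conditioned by the last vowel: -ek when the last vowel of the stem is a front vowel (*oghe*, *holahni*); -upu when the last vowel of the stem is a back vowel (*onaro*, *veliba*).
*zi*: last vowel = /i/, a front vowel → -ek → *ziek*.
The last vowel of *zujzo* is /o/, which is a back vowel, so the suffix is -upu, giving *zujzoupu*.

ziek, zujzoupu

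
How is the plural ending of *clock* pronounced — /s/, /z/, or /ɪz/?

The stem *clock* ends in a voiceless non-sibilant consonant.
The plural suffix surfaces as /ɪz/ after sibilants, /s/ after other voiceless consonants, and /z/ after other voiced sounds.
So the plural -s on *clock* is pronounced /s/.

/s/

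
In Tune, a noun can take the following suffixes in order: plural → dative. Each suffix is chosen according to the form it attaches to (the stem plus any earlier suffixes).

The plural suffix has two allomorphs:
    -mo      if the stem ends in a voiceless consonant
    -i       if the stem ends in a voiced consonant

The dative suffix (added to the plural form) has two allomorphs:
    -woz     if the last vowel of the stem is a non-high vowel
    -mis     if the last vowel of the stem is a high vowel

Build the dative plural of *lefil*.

Since the final consonant of *lefil* is /l/ (voiced), it takes -i, giving *lefili*.
The last vowel of the plural form *lefili* is /i/, which is a high vowel, so the dative suffix is -mis, giving *lefilimis*.

lefilimis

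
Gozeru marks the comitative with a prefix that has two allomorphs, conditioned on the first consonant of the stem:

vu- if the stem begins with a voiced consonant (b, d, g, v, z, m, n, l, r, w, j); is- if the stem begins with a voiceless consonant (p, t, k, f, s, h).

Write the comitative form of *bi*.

The first consonant of *bi* is /b/, which is voiced, so the prefix is vu-, giving *vubi*.

vubi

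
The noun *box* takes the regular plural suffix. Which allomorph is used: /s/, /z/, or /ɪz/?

The stem *box* ends in a sibilant (/s, z, ʃ, ʒ, tʃ, dʒ/).
The plural suffix surfaces as /ɪz/ after sibilants, /s/ after other voiceless consonants, and /z/ after other voiced sounds.
So the plural -s on *box* is pronounced /ɪz/.

/ɪz/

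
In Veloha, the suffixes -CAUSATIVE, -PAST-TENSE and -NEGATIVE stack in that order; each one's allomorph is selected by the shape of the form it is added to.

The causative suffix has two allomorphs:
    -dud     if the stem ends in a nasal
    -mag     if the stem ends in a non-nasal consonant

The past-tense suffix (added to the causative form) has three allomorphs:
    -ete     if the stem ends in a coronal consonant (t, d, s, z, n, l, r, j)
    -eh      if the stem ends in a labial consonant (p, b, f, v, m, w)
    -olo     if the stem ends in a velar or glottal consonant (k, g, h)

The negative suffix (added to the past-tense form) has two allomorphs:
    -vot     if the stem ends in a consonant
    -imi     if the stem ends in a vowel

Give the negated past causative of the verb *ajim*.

The final consonant of *ajim* is /m/, which is a nasal, so the causative suffix is -dud, giving *ajimdud*.
The causative form *ajimdud* — final consonant /d/ (coronal) → -ete → *ajimdudete*.
The final sound of the past-tense form *ajimdudete* is /e/, which is a vowel, so the negative suffix is -imi, giving *ajimdudeteimi*.

ajimdudeteimi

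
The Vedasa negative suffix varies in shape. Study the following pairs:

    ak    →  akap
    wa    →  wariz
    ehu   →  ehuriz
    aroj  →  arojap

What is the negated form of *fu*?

furiz

Looking at the final sound of each stem: -ap when the stem ends in a consonant (*ak*, *aroj*); -riz when the stem ends in a vowel (*wa*, *ehu*).
*fu* — final sound /u/ (a vowel) → -riz → *furiz*.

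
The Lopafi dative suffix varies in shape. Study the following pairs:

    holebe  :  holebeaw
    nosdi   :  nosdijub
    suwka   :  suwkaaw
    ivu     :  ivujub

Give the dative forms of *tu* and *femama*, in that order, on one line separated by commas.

tujub, femamaaw

Looking at the last vowel of each stem: -jub when the last vowel of the stem is a high vowel (*nosdi*, *ivu*); -aw when the last vowel of the stem is a non-high vowel (*holebe*, *suwka*).
*tu* — last vowel /u/ (a high vowel) → -jub → *tujub*.
*femama*: last vowel = /a/, a non-high vowel → -aw → *femamaaw*.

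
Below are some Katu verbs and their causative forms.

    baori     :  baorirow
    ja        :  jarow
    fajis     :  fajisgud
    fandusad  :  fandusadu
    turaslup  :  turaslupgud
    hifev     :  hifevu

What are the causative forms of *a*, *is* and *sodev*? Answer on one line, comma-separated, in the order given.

arow, isgud, sodevu

The alternation tracks the final sound of the stem — -gud when the stem ends in a voiceless consonant (*fajis*, *turaslup*); -u when the stem ends in a voiced consonant (*fandusad*, *hifev*); -row when the stem ends in a vowel (*baori*, *ja*).
*a*: final sound = /a/, a vowel → -row → *arow*.
*is* — final sound /s/ (a voiceless consonant) → -gud → *isgud*.
The final sound of *sodev* is /v/, which is a voiced consonant, so the suffix is -u, giving *sodevu*.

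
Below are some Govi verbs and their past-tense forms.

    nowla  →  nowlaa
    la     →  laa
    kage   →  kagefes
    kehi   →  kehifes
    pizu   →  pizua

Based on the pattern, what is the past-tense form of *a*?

The pattern is front/back vowel harmony: -fes when the last vowel of the stem is a front vowel (*kage*, *kehi*); -a when the last vowel of the stem is a back vowel (*nowla*, *la*, *pizu*).
The last vowel of *a* is /a/, which is a back vowel, so the suffix is -a, giving *aa*.

aa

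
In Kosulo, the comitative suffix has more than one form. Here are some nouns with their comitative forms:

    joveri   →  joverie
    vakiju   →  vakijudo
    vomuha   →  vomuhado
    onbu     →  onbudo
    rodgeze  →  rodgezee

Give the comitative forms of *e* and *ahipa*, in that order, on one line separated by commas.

The pattern is front/back vowel harmony: -e when the last vowel of the stem is a front vowel (*joveri*, *rodgeze*); -do when the last vowel of the stem is a back vowel (*vakiju*, *vomuha*, *onbu*).
*e*: last vowel = /e/, a front vowel → -e → *ee*.
The last vowel of *ahipa* is /a/, which is a back vowel, so the suffix is -do, giving *ahipado*.

ee, ahipado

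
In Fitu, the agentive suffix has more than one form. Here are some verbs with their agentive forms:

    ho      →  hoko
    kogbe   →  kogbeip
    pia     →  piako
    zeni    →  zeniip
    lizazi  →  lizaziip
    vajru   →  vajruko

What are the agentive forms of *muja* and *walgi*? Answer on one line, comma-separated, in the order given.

The pattern is front/back vowel harmony: -ip when the last vowel of the stem is a front vowel (*kogbe*, *zeni*, *lizazi*); -ko when the last vowel of the stem is a back vowel (*ho*, *pia*, *vajru*).
Since the last vowel of *muja* is /a/ (a back vowel), it takes -ko, giving *mujako*.
*walgi* — last vowel /i/ (a front vowel) → -ip → *walgiip*.

mujako, walgiip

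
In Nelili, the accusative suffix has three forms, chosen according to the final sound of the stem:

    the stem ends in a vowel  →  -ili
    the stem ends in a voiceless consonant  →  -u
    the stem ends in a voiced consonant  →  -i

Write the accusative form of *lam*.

lami

*lam*: final sound = /m/, a voiced consonant → -i → *lami*.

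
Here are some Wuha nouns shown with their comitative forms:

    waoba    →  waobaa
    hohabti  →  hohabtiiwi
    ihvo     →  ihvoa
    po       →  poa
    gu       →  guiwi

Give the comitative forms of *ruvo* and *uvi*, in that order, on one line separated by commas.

ruvoa, uviiwi

The pattern is height harmony: -iwi when the last vowel of the stem is a high vowel (*hohabti*, *gu*); -a when the last vowel of the stem is a non-high vowel (*waoba*, *ihvo*, *po*).
The last vowel of *ruvo* is /o/, which is a non-high vowel, so the suffix is -a, giving *ruvoa*.
*uvi* — last vowel /i/ (a high vowel) → -iwi → *uviiwi*.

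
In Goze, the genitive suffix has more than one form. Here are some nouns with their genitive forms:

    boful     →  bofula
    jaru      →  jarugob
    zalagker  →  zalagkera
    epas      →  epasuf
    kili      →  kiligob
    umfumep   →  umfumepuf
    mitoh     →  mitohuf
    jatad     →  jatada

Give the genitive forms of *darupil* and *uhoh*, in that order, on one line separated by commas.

darupila, uhohuf

The pattern is voicing of the final sound: -uf when the stem ends in a voiceless consonant (*epas*, *umfumep*, *mitoh*); -a when the stem ends in a voiced consonant (*boful*, *zalagker*, *jatad*); -gob when the stem ends in a vowel (*jaru*, *kili*).
*darupil* — final sound /l/ (a voiced consonant) → -a → *darupila*.
The final sound of *uhoh* is /h/, which is a voiceless consonant, so the suffix is -uf, giving *uhohuf*.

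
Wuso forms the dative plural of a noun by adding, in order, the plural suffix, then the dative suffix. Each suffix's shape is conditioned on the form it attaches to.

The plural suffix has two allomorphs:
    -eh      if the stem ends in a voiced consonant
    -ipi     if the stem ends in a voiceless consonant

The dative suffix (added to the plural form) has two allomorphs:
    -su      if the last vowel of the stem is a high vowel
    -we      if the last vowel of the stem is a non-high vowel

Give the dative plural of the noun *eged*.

*eged* — final consonant /d/ (voiced) → -eh → *egedeh*.
The last vowel of the plural form *egedeh* is /e/, which is a non-high vowel, so the dative suffix is -we, giving *egedehwe*.

egedehwe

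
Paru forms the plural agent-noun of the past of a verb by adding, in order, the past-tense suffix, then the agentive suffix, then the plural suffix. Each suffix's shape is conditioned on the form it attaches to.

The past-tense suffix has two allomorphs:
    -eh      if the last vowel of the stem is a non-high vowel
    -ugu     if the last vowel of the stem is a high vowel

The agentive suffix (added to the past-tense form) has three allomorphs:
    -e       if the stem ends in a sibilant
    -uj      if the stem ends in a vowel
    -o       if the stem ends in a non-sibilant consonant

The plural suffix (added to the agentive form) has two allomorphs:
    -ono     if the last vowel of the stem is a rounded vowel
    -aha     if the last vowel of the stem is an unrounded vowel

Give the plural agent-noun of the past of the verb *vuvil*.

vuviluguujono

The last vowel of *vuvil* is /i/, which is a high vowel, so the past-tense suffix is -ugu, giving *vuvilugu*.
The past-tense form *vuvilugu* — final sound /u/ (a vowel) → -uj → *vuviluguuj*.
The agentive form *vuviluguuj*: last vowel = /u/, a rounded vowel → -ono → *vuviluguujono*.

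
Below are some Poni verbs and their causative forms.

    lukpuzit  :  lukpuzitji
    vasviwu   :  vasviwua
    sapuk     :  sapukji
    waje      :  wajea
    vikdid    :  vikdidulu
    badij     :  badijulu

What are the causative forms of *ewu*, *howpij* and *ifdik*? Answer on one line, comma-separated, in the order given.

Looking at the final sound of each stem: -ji when the stem ends in a voiceless consonant (*lukpuzit*, *sapuk*); -ulu when the stem ends in a voiced consonant (*vikdid*, *badij*); -a when the stem ends in a vowel (*vasviwu*, *waje*).
Since the final sound of *ewu* is /u/ (a vowel), it takes -a, giving *ewua*.
*howpij*: final sound = /j/, a voiced consonant → -ulu → *howpijulu*.
The final sound of *ifdik* is /k/, which is a voiceless consonant, so the suffix is -ji, giving *ifdikji*.

ewua, howpijulu, ifdikji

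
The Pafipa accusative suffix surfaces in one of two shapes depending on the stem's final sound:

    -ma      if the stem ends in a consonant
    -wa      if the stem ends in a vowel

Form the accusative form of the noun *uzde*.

uzdewa

*uzde* — final sound /e/ (a vowel) → -wa → *uzdewa*.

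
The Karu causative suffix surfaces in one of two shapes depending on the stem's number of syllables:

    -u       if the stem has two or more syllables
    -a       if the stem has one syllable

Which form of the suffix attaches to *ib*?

*ib* has one syllable, so the suffix is -a.

-a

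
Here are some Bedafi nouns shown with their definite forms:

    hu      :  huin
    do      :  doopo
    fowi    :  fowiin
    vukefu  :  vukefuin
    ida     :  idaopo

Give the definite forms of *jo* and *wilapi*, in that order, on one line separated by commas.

joopo, wilapiin

The suffix is conditioned by the last vowel: -in when the last vowel of the stem is a high vowel (*hu*, *fowi*, *vukefu*); -opo when the last vowel of the stem is a non-high vowel (*do*, *ida*).
*jo* — last vowel /o/ (a non-high vowel) → -opo → *joopo*.
The last vowel of *wilapi* is /i/, which is a high vowel, so the suffix is -in, giving *wilapiin*.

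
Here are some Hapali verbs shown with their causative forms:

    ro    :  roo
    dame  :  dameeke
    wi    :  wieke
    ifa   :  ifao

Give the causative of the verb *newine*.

newineeke

The suffix is conditioned by the last vowel: -eke when the last vowel of the stem is a front vowel (*dame*, *wi*); -o when the last vowel of the stem is a back vowel (*ro*, *ifa*).
The last vowel of *newine* is /e/, which is a front vowel, so the suffix is -eke, giving *newineeke*.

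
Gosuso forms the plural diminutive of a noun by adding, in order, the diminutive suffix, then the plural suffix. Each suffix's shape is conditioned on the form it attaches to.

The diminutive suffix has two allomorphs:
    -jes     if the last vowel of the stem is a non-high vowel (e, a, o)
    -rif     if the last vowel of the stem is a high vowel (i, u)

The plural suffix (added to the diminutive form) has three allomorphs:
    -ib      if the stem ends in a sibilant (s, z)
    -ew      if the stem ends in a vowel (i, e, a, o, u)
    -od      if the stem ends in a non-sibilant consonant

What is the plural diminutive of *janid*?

*janid* — last vowel /i/ (a high vowel) → -rif → *janidrif*.
The final sound of the diminutive form *janidrif* is /f/, which is a non-sibilant consonant, so the plural suffix is -od, giving *janidrifod*.

janidrifod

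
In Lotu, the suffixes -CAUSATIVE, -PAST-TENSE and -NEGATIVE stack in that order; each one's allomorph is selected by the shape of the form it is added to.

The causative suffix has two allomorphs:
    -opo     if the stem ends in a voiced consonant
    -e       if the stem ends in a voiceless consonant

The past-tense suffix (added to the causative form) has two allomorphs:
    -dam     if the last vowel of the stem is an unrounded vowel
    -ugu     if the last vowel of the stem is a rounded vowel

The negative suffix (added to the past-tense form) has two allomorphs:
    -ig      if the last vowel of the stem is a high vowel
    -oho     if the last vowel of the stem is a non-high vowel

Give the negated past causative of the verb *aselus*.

Since the final consonant of *aselus* is /s/ (voiceless), it takes -e, giving *aseluse*.
The causative form *aseluse* — last vowel /e/ (an unrounded vowel) → -dam → *aselusedam*.
Since the last vowel of the past-tense form *aselusedam* is /a/ (a non-high vowel), it takes -oho, giving *aselusedamoho*.

aselusedamoho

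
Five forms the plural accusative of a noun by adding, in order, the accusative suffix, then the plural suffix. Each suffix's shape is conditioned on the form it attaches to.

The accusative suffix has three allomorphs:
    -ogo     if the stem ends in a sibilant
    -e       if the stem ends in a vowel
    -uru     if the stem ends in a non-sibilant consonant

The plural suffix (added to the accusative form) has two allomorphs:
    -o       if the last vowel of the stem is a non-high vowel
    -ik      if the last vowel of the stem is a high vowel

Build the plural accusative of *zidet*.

The final sound of *zidet* is /t/, which is a non-sibilant consonant, so the accusative suffix is -uru, giving *zideturu*.
The accusative form *zideturu* — last vowel /u/ (a high vowel) → -ik → *zideturuik*.

zideturuik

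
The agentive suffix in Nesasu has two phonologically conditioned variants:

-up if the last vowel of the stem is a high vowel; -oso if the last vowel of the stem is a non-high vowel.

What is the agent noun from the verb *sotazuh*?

*sotazuh*: last vowel = /u/, a high vowel → -up → *sotazuhup*.

sotazuhup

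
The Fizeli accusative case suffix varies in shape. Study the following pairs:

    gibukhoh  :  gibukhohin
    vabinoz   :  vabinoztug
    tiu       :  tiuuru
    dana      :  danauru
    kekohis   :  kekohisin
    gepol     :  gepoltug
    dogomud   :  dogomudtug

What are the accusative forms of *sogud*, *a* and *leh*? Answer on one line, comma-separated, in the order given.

The alternation tracks the final sound of the stem — -in when the stem ends in a voiceless consonant (*gibukhoh*, *kekohis*); -tug when the stem ends in a voiced consonant (*vabinoz*, *gepol*, *dogomud*); -uru when the stem ends in a vowel (*tiu*, *dana*).
*sogud*: final sound = /d/, a voiced consonant → -tug → *sogudtug*.
The final sound of *a* is /a/, which is a vowel, so the suffix is -uru, giving *auru*.
*leh* — final sound /h/ (a voiceless consonant) → -in → *lehin*.

sogudtug, auru, lehin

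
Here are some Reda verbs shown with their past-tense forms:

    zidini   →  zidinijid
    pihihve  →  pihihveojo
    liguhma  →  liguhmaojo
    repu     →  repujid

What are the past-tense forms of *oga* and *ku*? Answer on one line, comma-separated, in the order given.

The pattern is height harmony: -jid when the last vowel of the stem is a high vowel (*zidini*, *repu*); -ojo when the last vowel of the stem is a non-high vowel (*pihihve*, *liguhma*).
*oga*: last vowel = /a/, a non-high vowel → -ojo → *ogaojo*.
*ku* — last vowel /u/ (a high vowel) → -jid → *kujid*.

ogaojo, kujid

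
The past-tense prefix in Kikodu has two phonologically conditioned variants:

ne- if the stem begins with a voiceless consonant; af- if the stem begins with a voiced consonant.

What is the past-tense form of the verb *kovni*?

*kovni*: first consonant = /k/, voiceless → ne- → *nekovni*.

nekovni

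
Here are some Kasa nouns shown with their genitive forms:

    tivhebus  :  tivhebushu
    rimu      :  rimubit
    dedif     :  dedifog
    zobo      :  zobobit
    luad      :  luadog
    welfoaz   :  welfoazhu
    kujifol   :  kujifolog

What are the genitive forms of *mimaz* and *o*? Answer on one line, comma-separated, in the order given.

mimazhu, obit

The pattern is sibilance of the final sound: -hu when the stem ends in a sibilant (*tivhebus*, *welfoaz*); -og when the stem ends in a non-sibilant consonant (*dedif*, *luad*, *kujifol*); -bit when the stem ends in a vowel (*rimu*, *zobo*).
*mimaz* — final sound /z/ (a sibilant) → -hu → *mimazhu*.
The final sound of *o* is /o/, which is a vowel, so the suffix is -bit, giving *obit*.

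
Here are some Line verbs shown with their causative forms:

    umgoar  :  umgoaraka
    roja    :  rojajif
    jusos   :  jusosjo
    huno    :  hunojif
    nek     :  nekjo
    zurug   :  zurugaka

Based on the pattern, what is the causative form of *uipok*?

uipokjo

Looking at the final sound of each stem: -jo when the stem ends in a voiceless consonant (*jusos*, *nek*); -aka when the stem ends in a voiced consonant (*umgoar*, *zurug*); -jif when the stem ends in a vowel (*roja*, *huno*).
The final sound of *uipok* is /k/, which is a voiceless consonant, so the suffix is -jo, giving *uipokjo*.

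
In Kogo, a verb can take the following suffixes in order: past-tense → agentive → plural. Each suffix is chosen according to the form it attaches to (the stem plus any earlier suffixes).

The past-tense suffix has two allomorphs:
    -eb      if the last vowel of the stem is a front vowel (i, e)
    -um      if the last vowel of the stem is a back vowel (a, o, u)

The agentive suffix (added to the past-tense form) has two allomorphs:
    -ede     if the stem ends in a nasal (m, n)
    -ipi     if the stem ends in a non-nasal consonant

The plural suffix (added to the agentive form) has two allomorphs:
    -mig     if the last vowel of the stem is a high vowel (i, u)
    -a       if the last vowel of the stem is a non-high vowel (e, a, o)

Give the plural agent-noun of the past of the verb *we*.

*we* — last vowel /e/ (a front vowel) → -eb → *weeb*.
The past-tense form *weeb* — final consonant /b/ (non-nasal) → -ipi → *weebipi*.
The last vowel of the agentive form *weebipi* is /i/, which is a high vowel, so the plural suffix is -mig, giving *weebipimig*.

weebipimig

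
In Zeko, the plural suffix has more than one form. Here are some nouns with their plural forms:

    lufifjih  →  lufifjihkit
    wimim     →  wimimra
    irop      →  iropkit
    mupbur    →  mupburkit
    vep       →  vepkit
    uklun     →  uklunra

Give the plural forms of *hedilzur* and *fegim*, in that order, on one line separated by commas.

Looking at the final consonant of each stem: -ra when the stem ends in a nasal (*wimim*, *uklun*); -kit when the stem ends in a non-nasal consonant (*lufifjih*, *irop*, *mupbur*, *vep*).
Since the final consonant of *hedilzur* is /r/ (non-nasal), it takes -kit, giving *hedilzurkit*.
Since the final consonant of *fegim* is /m/ (a nasal), it takes -ra, giving *fegimra*.

hedilzurkit, fegimra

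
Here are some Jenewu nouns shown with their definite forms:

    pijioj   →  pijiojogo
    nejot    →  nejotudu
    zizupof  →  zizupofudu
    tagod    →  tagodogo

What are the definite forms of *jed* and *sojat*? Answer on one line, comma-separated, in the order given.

The alternation tracks the final consonant of the stem — -udu when the stem ends in a voiceless consonant (*nejot*, *zizupof*); -ogo when the stem ends in a voiced consonant (*pijioj*, *tagod*).
*jed*: final consonant = /d/, voiced → -ogo → *jedogo*.
*sojat* — final consonant /t/ (voiceless) → -udu → *sojatudu*.

jedogo, sojatudu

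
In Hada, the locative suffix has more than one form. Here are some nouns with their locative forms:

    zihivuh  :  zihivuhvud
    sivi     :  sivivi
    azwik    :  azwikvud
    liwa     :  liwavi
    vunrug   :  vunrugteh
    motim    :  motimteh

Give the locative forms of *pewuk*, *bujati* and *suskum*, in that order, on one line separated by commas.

The pattern is voicing of the final sound: -vud when the stem ends in a voiceless consonant (*zihivuh*, *azwik*); -teh when the stem ends in a voiced consonant (*vunrug*, *motim*); -vi when the stem ends in a vowel (*sivi*, *liwa*).
Since the final sound of *pewuk* is /k/ (a voiceless consonant), it takes -vud, giving *pewukvud*.
Since the final sound of *bujati* is /i/ (a vowel), it takes -vi, giving *bujativi*.
*suskum*: final sound = /m/, a voiced consonant → -teh → *suskumteh*.

pewukvud, bujativi, suskumteh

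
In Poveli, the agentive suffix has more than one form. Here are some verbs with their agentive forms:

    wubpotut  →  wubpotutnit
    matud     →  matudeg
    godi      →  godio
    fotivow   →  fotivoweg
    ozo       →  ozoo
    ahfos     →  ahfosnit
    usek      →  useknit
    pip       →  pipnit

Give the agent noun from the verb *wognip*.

The alternation tracks the final sound of the stem — -nit when the stem ends in a voiceless consonant (*wubpotut*, *ahfos*, *usek*, *pip*); -eg when the stem ends in a voiced consonant (*matud*, *fotivow*); -o when the stem ends in a vowel (*godi*, *ozo*).
*wognip* — final sound /p/ (a voiceless consonant) → -nit → *wognipnit*.

wognipnit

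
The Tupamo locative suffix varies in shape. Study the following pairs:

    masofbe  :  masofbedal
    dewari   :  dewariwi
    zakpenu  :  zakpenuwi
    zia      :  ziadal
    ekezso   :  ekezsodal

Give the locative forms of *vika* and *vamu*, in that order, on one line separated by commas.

vikadal, vamuwi

The alternation tracks the last vowel of the stem — -wi when the last vowel of the stem is a high vowel (*dewari*, *zakpenu*); -dal when the last vowel of the stem is a non-high vowel (*masofbe*, *zia*, *ekezso*).
Since the last vowel of *vika* is /a/ (a non-high vowel), it takes -dal, giving *vikadal*.
Since the last vowel of *vamu* is /u/ (a high vowel), it takes -wi, giving *vamuwi*.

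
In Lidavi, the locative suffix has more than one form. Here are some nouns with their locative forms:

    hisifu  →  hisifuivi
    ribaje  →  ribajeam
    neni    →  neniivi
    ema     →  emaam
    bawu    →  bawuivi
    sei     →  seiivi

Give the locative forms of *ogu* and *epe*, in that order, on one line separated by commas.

The alternation tracks the last vowel of the stem — -ivi when the last vowel of the stem is a high vowel (*hisifu*, *neni*, *bawu*, *sei*); -am when the last vowel of the stem is a non-high vowel (*ribaje*, *ema*).
*ogu* — last vowel /u/ (a high vowel) → -ivi → *oguivi*.
The last vowel of *epe* is /e/, which is a non-high vowel, so the suffix is -am, giving *epeam*.

oguivi, epeam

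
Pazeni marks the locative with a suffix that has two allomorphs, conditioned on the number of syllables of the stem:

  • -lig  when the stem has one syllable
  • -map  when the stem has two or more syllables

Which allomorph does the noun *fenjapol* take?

*fenjapol* (3 syllables) → -map.

-map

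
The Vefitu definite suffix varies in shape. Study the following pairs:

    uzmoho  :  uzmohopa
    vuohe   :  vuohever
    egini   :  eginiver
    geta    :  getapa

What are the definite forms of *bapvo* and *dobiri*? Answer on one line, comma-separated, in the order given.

bapvopa, dobiriver

The suffix is conditioned by the last vowel: -ver when the last vowel of the stem is a front vowel (*vuohe*, *egini*); -pa when the last vowel of the stem is a back vowel (*uzmoho*, *geta*).
The last vowel of *bapvo* is /o/, which is a back vowel, so the suffix is -pa, giving *bapvopa*.
*dobiri*: last vowel = /i/, a front vowel → -ver → *dobiriver*.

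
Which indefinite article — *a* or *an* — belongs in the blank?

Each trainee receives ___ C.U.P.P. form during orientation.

a

The indefinite article is chosen by the initial *sound* of the following word, not its spelling.
The initialism *C.U.P.P.* is read letter by letter; the first letter, C, is pronounced /siː/, which begins with a consonant sound.
So the article is *a*: Each trainee receives a C.U.P.P. form during orientation.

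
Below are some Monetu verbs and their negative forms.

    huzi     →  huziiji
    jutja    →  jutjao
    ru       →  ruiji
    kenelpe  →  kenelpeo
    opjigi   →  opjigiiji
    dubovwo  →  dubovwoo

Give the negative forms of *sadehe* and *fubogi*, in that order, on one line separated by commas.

sadeheo, fubogiiji

The suffix is conditioned by the last vowel: -iji when the last vowel of the stem is a high vowel (*huzi*, *ru*, *opjigi*); -o when the last vowel of the stem is a non-high vowel (*jutja*, *kenelpe*, *dubovwo*).
The last vowel of *sadehe* is /e/, which is a non-high vowel, so the suffix is -o, giving *sadeheo*.
The last vowel of *fubogi* is /i/, which is a high vowel, so the suffix is -iji, giving *fubogiiji*.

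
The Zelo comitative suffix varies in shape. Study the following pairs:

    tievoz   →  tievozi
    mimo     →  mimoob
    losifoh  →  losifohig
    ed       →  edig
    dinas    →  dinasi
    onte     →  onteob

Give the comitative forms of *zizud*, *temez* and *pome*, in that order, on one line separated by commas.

zizudig, temezi, pomeob

The alternation tracks the final sound of the stem — -i when the stem ends in a sibilant (*tievoz*, *dinas*); -ig when the stem ends in a non-sibilant consonant (*losifoh*, *ed*); -ob when the stem ends in a vowel (*mimo*, *onte*).
Since the final sound of *zizud* is /d/ (a non-sibilant consonant), it takes -ig, giving *zizudig*.
*temez*: final sound = /z/, a sibilant → -i → *temezi*.
*pome* — final sound /e/ (a vowel) → -ob → *pomeob*.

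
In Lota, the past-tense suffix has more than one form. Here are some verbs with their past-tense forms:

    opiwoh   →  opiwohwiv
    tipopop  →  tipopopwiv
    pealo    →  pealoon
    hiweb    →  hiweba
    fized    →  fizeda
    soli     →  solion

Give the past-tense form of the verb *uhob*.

The suffix is conditioned by the final sound: -wiv when the stem ends in a voiceless consonant (*opiwoh*, *tipopop*); -a when the stem ends in a voiced consonant (*hiweb*, *fized*); -on when the stem ends in a vowel (*pealo*, *soli*).
The final sound of *uhob* is /b/, which is a voiced consonant, so the suffix is -a, giving *uhoba*.

uhoba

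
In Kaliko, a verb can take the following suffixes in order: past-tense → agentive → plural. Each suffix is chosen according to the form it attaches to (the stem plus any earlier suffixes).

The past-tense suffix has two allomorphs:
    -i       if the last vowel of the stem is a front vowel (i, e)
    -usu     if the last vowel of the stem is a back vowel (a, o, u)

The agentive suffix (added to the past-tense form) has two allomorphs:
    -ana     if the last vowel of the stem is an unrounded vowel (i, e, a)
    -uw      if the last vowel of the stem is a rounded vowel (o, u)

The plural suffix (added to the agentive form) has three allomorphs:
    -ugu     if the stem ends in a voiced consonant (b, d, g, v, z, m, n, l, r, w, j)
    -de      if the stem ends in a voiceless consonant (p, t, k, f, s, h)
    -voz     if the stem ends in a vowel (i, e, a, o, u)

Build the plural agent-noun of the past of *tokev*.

Since the last vowel of *tokev* is /e/ (a front vowel), it takes -i, giving *tokevi*.
The past-tense form *tokevi* — last vowel /i/ (an unrounded vowel) → -ana → *tokeviana*.
Since the final sound of the agentive form *tokeviana* is /a/ (a vowel), it takes -voz, giving *tokevianavoz*.

tokevianavoz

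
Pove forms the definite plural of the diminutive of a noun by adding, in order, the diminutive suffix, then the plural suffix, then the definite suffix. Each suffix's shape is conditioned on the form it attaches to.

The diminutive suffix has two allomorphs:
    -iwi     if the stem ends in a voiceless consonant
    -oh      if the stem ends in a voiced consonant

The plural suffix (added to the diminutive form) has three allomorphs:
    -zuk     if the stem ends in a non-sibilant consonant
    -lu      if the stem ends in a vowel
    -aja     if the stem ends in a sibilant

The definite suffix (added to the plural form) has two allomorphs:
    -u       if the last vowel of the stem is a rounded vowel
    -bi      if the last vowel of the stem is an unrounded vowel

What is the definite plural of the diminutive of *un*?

*un*: final consonant = /n/, voiced → -oh → *unoh*.
The diminutive form *unoh* — final sound /h/ (a non-sibilant consonant) → -zuk → *unohzuk*.
The plural form *unohzuk*: last vowel = /u/, a rounded vowel → -u → *unohzuku*.

unohzuku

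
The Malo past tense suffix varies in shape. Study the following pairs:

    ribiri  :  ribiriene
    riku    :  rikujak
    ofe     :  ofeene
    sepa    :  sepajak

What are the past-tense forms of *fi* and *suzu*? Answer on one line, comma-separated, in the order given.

fiene, suzujak

The pattern is front/back vowel harmony: -ene when the last vowel of the stem is a front vowel (*ribiri*, *ofe*); -jak when the last vowel of the stem is a back vowel (*riku*, *sepa*).
*fi* — last vowel /i/ (a front vowel) → -ene → *fiene*.
Since the last vowel of *suzu* is /u/ (a back vowel), it takes -jak, giving *suzujak*.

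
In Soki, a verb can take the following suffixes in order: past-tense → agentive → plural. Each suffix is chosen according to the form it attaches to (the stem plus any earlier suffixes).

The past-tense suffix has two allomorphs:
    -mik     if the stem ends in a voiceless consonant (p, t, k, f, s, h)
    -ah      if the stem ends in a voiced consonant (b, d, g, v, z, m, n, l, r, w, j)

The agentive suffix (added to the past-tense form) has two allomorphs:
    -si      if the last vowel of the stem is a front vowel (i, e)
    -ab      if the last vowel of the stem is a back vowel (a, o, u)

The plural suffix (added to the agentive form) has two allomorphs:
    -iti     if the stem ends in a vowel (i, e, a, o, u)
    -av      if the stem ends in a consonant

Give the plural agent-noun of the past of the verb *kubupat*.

*kubupat*: final consonant = /t/, voiceless → -mik → *kubupatmik*.
The last vowel of the past-tense form *kubupatmik* is /i/, which is a front vowel, so the agentive suffix is -si, giving *kubupatmiksi*.
Since the final sound of the agentive form *kubupatmiksi* is /i/ (a vowel), it takes -iti, giving *kubupatmiksiiti*.

kubupatmiksiiti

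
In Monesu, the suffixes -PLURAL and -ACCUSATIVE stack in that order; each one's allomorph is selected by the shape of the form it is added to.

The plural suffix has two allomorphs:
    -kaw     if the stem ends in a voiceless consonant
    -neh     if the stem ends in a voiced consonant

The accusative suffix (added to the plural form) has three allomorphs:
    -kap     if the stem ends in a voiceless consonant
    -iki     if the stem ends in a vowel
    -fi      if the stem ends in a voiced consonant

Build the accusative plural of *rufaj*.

rufajnehkap

*rufaj* — final consonant /j/ (voiced) → -neh → *rufajneh*.
The plural form *rufajneh*: final sound = /h/, a voiceless consonant → -kap → *rufajnehkap*.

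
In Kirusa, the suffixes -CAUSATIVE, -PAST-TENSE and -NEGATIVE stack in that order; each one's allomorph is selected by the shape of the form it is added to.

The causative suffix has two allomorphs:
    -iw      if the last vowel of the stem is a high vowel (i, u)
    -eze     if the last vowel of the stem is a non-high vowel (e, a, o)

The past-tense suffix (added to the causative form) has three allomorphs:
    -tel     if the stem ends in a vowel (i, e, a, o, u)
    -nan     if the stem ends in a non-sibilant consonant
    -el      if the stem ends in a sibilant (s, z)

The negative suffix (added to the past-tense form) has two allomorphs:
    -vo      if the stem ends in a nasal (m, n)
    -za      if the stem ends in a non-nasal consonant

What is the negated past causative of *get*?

getezetelza

Since the last vowel of *get* is /e/ (a non-high vowel), it takes -eze, giving *geteze*.
Since the final sound of the causative form *geteze* is /e/ (a vowel), it takes -tel, giving *getezetel*.
The past-tense form *getezetel* — final consonant /l/ (non-nasal) → -za → *getezetelza*.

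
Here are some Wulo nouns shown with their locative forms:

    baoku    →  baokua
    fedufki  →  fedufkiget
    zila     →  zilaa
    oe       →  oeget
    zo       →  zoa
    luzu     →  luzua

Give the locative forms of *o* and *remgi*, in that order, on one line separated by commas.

oa, remgiget

The pattern is front/back vowel harmony: -get when the last vowel of the stem is a front vowel (*fedufki*, *oe*); -a when the last vowel of the stem is a back vowel (*baoku*, *zila*, *zo*, *luzu*).
The last vowel of *o* is /o/, which is a back vowel, so the suffix is -a, giving *oa*.
*remgi* — last vowel /i/ (a front vowel) → -get → *remgiget*.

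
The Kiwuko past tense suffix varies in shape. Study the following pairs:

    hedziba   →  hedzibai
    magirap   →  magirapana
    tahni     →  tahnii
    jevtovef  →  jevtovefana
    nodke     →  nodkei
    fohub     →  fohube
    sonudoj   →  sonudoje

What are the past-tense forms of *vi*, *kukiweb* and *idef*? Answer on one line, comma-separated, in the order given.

Looking at the final sound of each stem: -ana when the stem ends in a voiceless consonant (*magirap*, *jevtovef*); -e when the stem ends in a voiced consonant (*fohub*, *sonudoj*); -i when the stem ends in a vowel (*hedziba*, *tahni*, *nodke*).
*vi* — final sound /i/ (a vowel) → -i → *vii*.
*kukiweb* — final sound /b/ (a voiced consonant) → -e → *kukiwebe*.
Since the final sound of *idef* is /f/ (a voiceless consonant), it takes -ana, giving *idefana*.

vii, kukiwebe, idefana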